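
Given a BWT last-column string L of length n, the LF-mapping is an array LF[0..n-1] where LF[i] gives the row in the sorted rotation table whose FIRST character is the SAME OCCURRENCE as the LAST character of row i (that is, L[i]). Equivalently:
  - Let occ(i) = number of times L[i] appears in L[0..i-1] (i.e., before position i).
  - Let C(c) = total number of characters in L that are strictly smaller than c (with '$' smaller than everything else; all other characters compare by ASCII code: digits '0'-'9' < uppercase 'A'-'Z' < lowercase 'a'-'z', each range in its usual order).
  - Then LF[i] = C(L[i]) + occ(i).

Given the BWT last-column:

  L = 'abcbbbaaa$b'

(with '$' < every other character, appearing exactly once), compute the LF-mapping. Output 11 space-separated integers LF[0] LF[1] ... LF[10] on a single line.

Char counts: '$':1, 'a':4, 'b':5, 'c':1
C (first-col start): C('$')=0, C('a')=1, C('b')=5, C('c')=10
L[0]='a': occ=0, LF[0]=C('a')+0=1+0=1
L[1]='b': occ=0, LF[1]=C('b')+0=5+0=5
L[2]='c': occ=0, LF[2]=C('c')+0=10+0=10
L[3]='b': occ=1, LF[3]=C('b')+1=5+1=6
L[4]='b': occ=2, LF[4]=C('b')+2=5+2=7
L[5]='b': occ=3, LF[5]=C('b')+3=5+3=8
L[6]='a': occ=1, LF[6]=C('a')+1=1+1=2
L[7]='a': occ=2, LF[7]=C('a')+2=1+2=3
L[8]='a': occ=3, LF[8]=C('a')+3=1+3=4
L[9]='$': occ=0, LF[9]=C('$')+0=0+0=0
L[10]='b': occ=4, LF[10]=C('b')+4=5+4=9

Answer: 1 5 10 6 7 8 2 3 4 0 9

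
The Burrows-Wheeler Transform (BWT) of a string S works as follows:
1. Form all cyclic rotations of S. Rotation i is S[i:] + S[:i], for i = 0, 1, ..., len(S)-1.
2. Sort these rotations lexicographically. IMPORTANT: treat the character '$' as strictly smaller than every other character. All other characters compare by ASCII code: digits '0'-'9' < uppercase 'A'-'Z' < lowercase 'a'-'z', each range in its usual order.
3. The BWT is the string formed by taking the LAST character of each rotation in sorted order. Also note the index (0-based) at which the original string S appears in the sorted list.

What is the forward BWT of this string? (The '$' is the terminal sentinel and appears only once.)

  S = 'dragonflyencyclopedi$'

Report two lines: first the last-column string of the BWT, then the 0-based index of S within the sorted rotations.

All 21 rotations (rotation i = S[i:]+S[:i]):
  rot[0] = dragonflyencyclopedi$
  rot[1] = ragonflyencyclopedi$d
  rot[2] = agonflyencyclopedi$dr
  rot[3] = gonflyencyclopedi$dra
  rot[4] = onflyencyclopedi$drag
  rot[5] = nflyencyclopedi$drago
  rot[6] = flyencyclopedi$dragon
  rot[7] = lyencyclopedi$dragonf
  rot[8] = yencyclopedi$dragonfl
  rot[9] = encyclopedi$dragonfly
  rot[10] = ncyclopedi$dragonflye
  rot[11] = cyclopedi$dragonflyen
  rot[12] = yclopedi$dragonflyenc
  rot[13] = clopedi$dragonflyency
  rot[14] = lopedi$dragonflyencyc
  rot[15] = opedi$dragonflyencycl
  rot[16] = pedi$dragonflyencyclo
  rot[17] = edi$dragonflyencyclop
  rot[18] = di$dragonflyencyclope
  rot[19] = i$dragonflyencycloped
  rot[20] = $dragonflyencyclopedi
Sorted (with $ < everything):
  sorted[0] = $dragonflyencyclopedi  (last char: 'i')
  sorted[1] = agonflyencyclopedi$dr  (last char: 'r')
  sorted[2] = clopedi$dragonflyency  (last char: 'y')
  sorted[3] = cyclopedi$dragonflyen  (last char: 'n')
  sorted[4] = di$dragonflyencyclope  (last char: 'e')
  sorted[5] = dragonflyencyclopedi$  (last char: '$')
  sorted[6] = edi$dragonflyencyclop  (last char: 'p')
  sorted[7] = encyclopedi$dragonfly  (last char: 'y')
  sorted[8] = flyencyclopedi$dragon  (last char: 'n')
  sorted[9] = gonflyencyclopedi$dra  (last char: 'a')
  sorted[10] = i$dragonflyencycloped  (last char: 'd')
  sorted[11] = lopedi$dragonflyencyc  (last char: 'c')
  sorted[12] = lyencyclopedi$dragonf  (last char: 'f')
  sorted[13] = ncyclopedi$dragonflye  (last char: 'e')
  sorted[14] = nflyencyclopedi$drago  (last char: 'o')
  sorted[15] = onflyencyclopedi$drag  (last char: 'g')
  sorted[16] = opedi$dragonflyencycl  (last char: 'l')
  sorted[17] = pedi$dragonflyencyclo  (last char: 'o')
  sorted[18] = ragonflyencyclopedi$d  (last char: 'd')
  sorted[19] = yclopedi$dragonflyenc  (last char: 'c')
  sorted[20] = yencyclopedi$dragonfl  (last char: 'l')
Last column: iryne$pynadcfeoglodcl
Original string S is at sorted index 5

Answer: iryne$pynadcfeoglodcl
5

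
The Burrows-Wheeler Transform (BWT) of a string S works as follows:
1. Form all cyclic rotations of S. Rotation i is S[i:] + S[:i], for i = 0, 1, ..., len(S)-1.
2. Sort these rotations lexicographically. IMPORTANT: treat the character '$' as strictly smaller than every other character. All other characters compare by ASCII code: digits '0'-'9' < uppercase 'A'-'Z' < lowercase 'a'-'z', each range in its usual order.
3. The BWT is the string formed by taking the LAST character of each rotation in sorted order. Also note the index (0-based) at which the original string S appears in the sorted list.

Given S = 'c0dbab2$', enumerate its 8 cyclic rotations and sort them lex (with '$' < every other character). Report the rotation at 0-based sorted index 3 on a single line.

Answer: ab2$c0db

Derivation:
All 8 rotations (rotation i = S[i:]+S[:i]):
  rot[0] = c0dbab2$
  rot[1] = 0dbab2$c
  rot[2] = dbab2$c0
  rot[3] = bab2$c0d
  rot[4] = ab2$c0db
  rot[5] = b2$c0dba
  rot[6] = 2$c0dbab
  rot[7] = $c0dbab2
Sorted (with $ < everything):
  sorted[0] = $c0dbab2
  sorted[1] = 0dbab2$c
  sorted[2] = 2$c0dbab
  sorted[3] = ab2$c0db
  sorted[4] = b2$c0dba
  sorted[5] = bab2$c0d
  sorted[6] = c0dbab2$
  sorted[7] = dbab2$c0
sorted[3] = ab2$c0db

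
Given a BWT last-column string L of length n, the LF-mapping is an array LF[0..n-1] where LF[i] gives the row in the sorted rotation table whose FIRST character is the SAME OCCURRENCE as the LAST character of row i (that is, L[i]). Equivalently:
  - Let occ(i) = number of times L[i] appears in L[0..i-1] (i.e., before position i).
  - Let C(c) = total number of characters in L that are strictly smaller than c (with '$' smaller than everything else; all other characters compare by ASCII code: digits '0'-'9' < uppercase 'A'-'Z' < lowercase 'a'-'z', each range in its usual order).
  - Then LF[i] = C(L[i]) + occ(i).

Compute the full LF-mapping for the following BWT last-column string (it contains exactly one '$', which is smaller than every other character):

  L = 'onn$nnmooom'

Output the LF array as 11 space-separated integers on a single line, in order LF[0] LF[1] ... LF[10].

Char counts: '$':1, 'm':2, 'n':4, 'o':4
C (first-col start): C('$')=0, C('m')=1, C('n')=3, C('o')=7
L[0]='o': occ=0, LF[0]=C('o')+0=7+0=7
L[1]='n': occ=0, LF[1]=C('n')+0=3+0=3
L[2]='n': occ=1, LF[2]=C('n')+1=3+1=4
L[3]='$': occ=0, LF[3]=C('$')+0=0+0=0
L[4]='n': occ=2, LF[4]=C('n')+2=3+2=5
L[5]='n': occ=3, LF[5]=C('n')+3=3+3=6
L[6]='m': occ=0, LF[6]=C('m')+0=1+0=1
L[7]='o': occ=1, LF[7]=C('o')+1=7+1=8
L[8]='o': occ=2, LF[8]=C('o')+2=7+2=9
L[9]='o': occ=3, LF[9]=C('o')+3=7+3=10
L[10]='m': occ=1, LF[10]=C('m')+1=1+1=2

Answer: 7 3 4 0 5 6 1 8 9 10 2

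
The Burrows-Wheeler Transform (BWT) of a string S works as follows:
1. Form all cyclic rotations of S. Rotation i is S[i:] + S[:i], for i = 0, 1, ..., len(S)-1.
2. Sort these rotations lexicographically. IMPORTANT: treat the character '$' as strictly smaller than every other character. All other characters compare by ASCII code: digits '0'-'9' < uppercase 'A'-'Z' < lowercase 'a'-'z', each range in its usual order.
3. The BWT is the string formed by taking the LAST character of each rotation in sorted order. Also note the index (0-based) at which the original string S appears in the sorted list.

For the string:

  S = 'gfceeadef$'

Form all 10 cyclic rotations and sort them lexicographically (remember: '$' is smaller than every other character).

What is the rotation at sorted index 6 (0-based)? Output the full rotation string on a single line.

All 10 rotations (rotation i = S[i:]+S[:i]):
  rot[0] = gfceeadef$
  rot[1] = fceeadef$g
  rot[2] = ceeadef$gf
  rot[3] = eeadef$gfc
  rot[4] = eadef$gfce
  rot[5] = adef$gfcee
  rot[6] = def$gfceea
  rot[7] = ef$gfceead
  rot[8] = f$gfceeade
  rot[9] = $gfceeadef
Sorted (with $ < everything):
  sorted[0] = $gfceeadef
  sorted[1] = adef$gfcee
  sorted[2] = ceeadef$gf
  sorted[3] = def$gfceea
  sorted[4] = eadef$gfce
  sorted[5] = eeadef$gfc
  sorted[6] = ef$gfceead
  sorted[7] = f$gfceeade
  sorted[8] = fceeadef$g
  sorted[9] = gfceeadef$
sorted[6] = ef$gfceead

Answer: ef$gfceead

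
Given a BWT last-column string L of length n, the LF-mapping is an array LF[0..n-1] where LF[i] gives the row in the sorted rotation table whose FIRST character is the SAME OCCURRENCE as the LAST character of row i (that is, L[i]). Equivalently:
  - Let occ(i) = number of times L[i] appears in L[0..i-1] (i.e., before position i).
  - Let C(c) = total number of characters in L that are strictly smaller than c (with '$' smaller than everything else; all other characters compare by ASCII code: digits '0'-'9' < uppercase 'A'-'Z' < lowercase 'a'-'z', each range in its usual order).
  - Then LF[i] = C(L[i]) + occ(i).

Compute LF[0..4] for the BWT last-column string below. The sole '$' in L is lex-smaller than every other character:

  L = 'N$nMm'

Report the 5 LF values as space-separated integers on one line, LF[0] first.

Char counts: '$':1, 'M':1, 'N':1, 'm':1, 'n':1
C (first-col start): C('$')=0, C('M')=1, C('N')=2, C('m')=3, C('n')=4
L[0]='N': occ=0, LF[0]=C('N')+0=2+0=2
L[1]='$': occ=0, LF[1]=C('$')+0=0+0=0
L[2]='n': occ=0, LF[2]=C('n')+0=4+0=4
L[3]='M': occ=0, LF[3]=C('M')+0=1+0=1
L[4]='m': occ=0, LF[4]=C('m')+0=3+0=3

Answer: 2 0 4 1 3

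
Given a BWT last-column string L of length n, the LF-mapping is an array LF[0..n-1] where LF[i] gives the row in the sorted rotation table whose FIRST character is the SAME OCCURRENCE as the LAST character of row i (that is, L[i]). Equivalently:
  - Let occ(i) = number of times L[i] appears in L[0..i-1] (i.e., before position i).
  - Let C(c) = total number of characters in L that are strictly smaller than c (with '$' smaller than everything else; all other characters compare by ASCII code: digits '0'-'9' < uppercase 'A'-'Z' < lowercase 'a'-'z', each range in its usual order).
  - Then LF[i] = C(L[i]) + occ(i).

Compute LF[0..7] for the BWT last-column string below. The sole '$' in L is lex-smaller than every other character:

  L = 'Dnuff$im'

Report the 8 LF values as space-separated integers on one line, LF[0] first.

Char counts: '$':1, 'D':1, 'f':2, 'i':1, 'm':1, 'n':1, 'u':1
C (first-col start): C('$')=0, C('D')=1, C('f')=2, C('i')=4, C('m')=5, C('n')=6, C('u')=7
L[0]='D': occ=0, LF[0]=C('D')+0=1+0=1
L[1]='n': occ=0, LF[1]=C('n')+0=6+0=6
L[2]='u': occ=0, LF[2]=C('u')+0=7+0=7
L[3]='f': occ=0, LF[3]=C('f')+0=2+0=2
L[4]='f': occ=1, LF[4]=C('f')+1=2+1=3
L[5]='$': occ=0, LF[5]=C('$')+0=0+0=0
L[6]='i': occ=0, LF[6]=C('i')+0=4+0=4
L[7]='m': occ=0, LF[7]=C('m')+0=5+0=5

Answer: 1 6 7 2 3 0 4 5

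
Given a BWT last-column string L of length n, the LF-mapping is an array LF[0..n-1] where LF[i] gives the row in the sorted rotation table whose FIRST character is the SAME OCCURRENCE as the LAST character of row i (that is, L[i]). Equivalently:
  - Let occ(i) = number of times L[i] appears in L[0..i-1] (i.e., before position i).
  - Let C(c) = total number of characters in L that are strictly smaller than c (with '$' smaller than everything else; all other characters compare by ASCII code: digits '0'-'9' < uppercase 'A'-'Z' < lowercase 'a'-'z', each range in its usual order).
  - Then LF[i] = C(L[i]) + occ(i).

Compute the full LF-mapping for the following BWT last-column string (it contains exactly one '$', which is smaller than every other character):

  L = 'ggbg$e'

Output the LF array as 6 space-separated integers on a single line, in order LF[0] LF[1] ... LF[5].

Answer: 3 4 1 5 0 2

Derivation:
Char counts: '$':1, 'b':1, 'e':1, 'g':3
C (first-col start): C('$')=0, C('b')=1, C('e')=2, C('g')=3
L[0]='g': occ=0, LF[0]=C('g')+0=3+0=3
L[1]='g': occ=1, LF[1]=C('g')+1=3+1=4
L[2]='b': occ=0, LF[2]=C('b')+0=1+0=1
L[3]='g': occ=2, LF[3]=C('g')+2=3+2=5
L[4]='$': occ=0, LF[4]=C('$')+0=0+0=0
L[5]='e': occ=0, LF[5]=C('e')+0=2+0=2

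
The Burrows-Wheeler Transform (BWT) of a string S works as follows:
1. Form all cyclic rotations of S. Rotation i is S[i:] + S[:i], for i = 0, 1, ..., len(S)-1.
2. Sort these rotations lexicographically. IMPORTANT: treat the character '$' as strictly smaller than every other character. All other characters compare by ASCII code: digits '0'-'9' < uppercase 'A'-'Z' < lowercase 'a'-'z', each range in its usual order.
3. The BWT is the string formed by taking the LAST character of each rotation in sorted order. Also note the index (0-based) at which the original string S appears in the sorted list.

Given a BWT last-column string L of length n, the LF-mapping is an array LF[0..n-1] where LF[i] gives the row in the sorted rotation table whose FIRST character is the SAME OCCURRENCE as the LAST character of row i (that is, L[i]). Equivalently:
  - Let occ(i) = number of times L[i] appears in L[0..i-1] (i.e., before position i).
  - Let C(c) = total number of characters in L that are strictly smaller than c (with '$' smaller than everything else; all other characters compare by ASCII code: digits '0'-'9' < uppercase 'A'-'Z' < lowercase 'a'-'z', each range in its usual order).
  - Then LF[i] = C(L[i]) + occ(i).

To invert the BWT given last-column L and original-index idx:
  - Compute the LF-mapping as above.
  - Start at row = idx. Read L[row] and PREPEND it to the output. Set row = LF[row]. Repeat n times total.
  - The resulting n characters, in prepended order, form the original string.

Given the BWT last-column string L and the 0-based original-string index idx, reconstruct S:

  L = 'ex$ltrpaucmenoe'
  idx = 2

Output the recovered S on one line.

Answer: counterexample$

Derivation:
LF mapping: 3 14 0 6 12 11 10 1 13 2 7 4 8 9 5
Walk LF starting at row 2, prepending L[row]:
  step 1: row=2, L[2]='$', prepend. Next row=LF[2]=0
  step 2: row=0, L[0]='e', prepend. Next row=LF[0]=3
  step 3: row=3, L[3]='l', prepend. Next row=LF[3]=6
  step 4: row=6, L[6]='p', prepend. Next row=LF[6]=10
  step 5: row=10, L[10]='m', prepend. Next row=LF[10]=7
  step 6: row=7, L[7]='a', prepend. Next row=LF[7]=1
  step 7: row=1, L[1]='x', prepend. Next row=LF[1]=14
  step 8: row=14, L[14]='e', prepend. Next row=LF[14]=5
  step 9: row=5, L[5]='r', prepend. Next row=LF[5]=11
  step 10: row=11, L[11]='e', prepend. Next row=LF[11]=4
  step 11: row=4, L[4]='t', prepend. Next row=LF[4]=12
  step 12: row=12, L[12]='n', prepend. Next row=LF[12]=8
  step 13: row=8, L[8]='u', prepend. Next row=LF[8]=13
  step 14: row=13, L[13]='o', prepend. Next row=LF[13]=9
  step 15: row=9, L[9]='c', prepend. Next row=LF[9]=2
Reversed output: counterexample$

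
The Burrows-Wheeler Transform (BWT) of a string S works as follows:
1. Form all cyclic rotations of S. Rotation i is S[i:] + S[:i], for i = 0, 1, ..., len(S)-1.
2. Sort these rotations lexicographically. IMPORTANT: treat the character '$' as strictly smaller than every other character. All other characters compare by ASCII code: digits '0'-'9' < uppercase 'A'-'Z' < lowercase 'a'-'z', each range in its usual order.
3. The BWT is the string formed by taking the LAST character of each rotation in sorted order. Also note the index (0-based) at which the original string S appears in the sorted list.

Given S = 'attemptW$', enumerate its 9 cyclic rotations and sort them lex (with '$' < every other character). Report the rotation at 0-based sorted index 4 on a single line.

All 9 rotations (rotation i = S[i:]+S[:i]):
  rot[0] = attemptW$
  rot[1] = ttemptW$a
  rot[2] = temptW$at
  rot[3] = emptW$att
  rot[4] = mptW$atte
  rot[5] = ptW$attem
  rot[6] = tW$attemp
  rot[7] = W$attempt
  rot[8] = $attemptW
Sorted (with $ < everything):
  sorted[0] = $attemptW
  sorted[1] = W$attempt
  sorted[2] = attemptW$
  sorted[3] = emptW$att
  sorted[4] = mptW$atte
  sorted[5] = ptW$attem
  sorted[6] = tW$attemp
  sorted[7] = temptW$at
  sorted[8] = ttemptW$a
sorted[4] = mptW$atte

Answer: mptW$atte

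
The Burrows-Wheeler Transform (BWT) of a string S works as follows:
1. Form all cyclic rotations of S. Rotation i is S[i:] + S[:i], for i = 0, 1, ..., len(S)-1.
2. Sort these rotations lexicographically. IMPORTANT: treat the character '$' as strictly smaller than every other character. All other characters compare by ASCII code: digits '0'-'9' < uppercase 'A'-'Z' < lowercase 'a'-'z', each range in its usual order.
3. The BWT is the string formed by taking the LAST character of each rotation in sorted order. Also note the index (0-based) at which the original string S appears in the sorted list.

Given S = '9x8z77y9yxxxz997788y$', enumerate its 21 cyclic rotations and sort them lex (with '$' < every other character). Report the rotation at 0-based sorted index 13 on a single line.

All 21 rotations (rotation i = S[i:]+S[:i]):
  rot[0] = 9x8z77y9yxxxz997788y$
  rot[1] = x8z77y9yxxxz997788y$9
  rot[2] = 8z77y9yxxxz997788y$9x
  rot[3] = z77y9yxxxz997788y$9x8
  rot[4] = 77y9yxxxz997788y$9x8z
  rot[5] = 7y9yxxxz997788y$9x8z7
  rot[6] = y9yxxxz997788y$9x8z77
  rot[7] = 9yxxxz997788y$9x8z77y
  rot[8] = yxxxz997788y$9x8z77y9
  rot[9] = xxxz997788y$9x8z77y9y
  rot[10] = xxz997788y$9x8z77y9yx
  rot[11] = xz997788y$9x8z77y9yxx
  rot[12] = z997788y$9x8z77y9yxxx
  rot[13] = 997788y$9x8z77y9yxxxz
  rot[14] = 97788y$9x8z77y9yxxxz9
  rot[15] = 7788y$9x8z77y9yxxxz99
  rot[16] = 788y$9x8z77y9yxxxz997
  rot[17] = 88y$9x8z77y9yxxxz9977
  rot[18] = 8y$9x8z77y9yxxxz99778
  rot[19] = y$9x8z77y9yxxxz997788
  rot[20] = $9x8z77y9yxxxz997788y
Sorted (with $ < everything):
  sorted[0] = $9x8z77y9yxxxz997788y
  sorted[1] = 7788y$9x8z77y9yxxxz99
  sorted[2] = 77y9yxxxz997788y$9x8z
  sorted[3] = 788y$9x8z77y9yxxxz997
  sorted[4] = 7y9yxxxz997788y$9x8z7
  sorted[5] = 88y$9x8z77y9yxxxz9977
  sorted[6] = 8y$9x8z77y9yxxxz99778
  sorted[7] = 8z77y9yxxxz997788y$9x
  sorted[8] = 97788y$9x8z77y9yxxxz9
  sorted[9] = 997788y$9x8z77y9yxxxz
  sorted[10] = 9x8z77y9yxxxz997788y$
  sorted[11] = 9yxxxz997788y$9x8z77y
  sorted[12] = x8z77y9yxxxz997788y$9
  sorted[13] = xxxz997788y$9x8z77y9y
  sorted[14] = xxz997788y$9x8z77y9yx
  sorted[15] = xz997788y$9x8z77y9yxx
  sorted[16] = y$9x8z77y9yxxxz997788
  sorted[17] = y9yxxxz997788y$9x8z77
  sorted[18] = yxxxz997788y$9x8z77y9
  sorted[19] = z77y9yxxxz997788y$9x8
  sorted[20] = z997788y$9x8z77y9yxxx
sorted[13] = xxxz997788y$9x8z77y9y

Answer: xxxz997788y$9x8z77y9y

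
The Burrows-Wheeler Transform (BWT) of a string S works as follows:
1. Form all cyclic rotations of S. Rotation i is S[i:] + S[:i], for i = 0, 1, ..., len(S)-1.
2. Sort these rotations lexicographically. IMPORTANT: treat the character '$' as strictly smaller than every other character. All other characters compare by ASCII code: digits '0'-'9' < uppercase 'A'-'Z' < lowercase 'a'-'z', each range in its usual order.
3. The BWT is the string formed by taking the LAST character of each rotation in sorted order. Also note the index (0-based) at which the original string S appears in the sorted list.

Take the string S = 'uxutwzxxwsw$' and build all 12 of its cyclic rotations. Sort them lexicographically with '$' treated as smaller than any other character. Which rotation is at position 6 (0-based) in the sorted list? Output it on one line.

Answer: wsw$uxutwzxx

Derivation:
All 12 rotations (rotation i = S[i:]+S[:i]):
  rot[0] = uxutwzxxwsw$
  rot[1] = xutwzxxwsw$u
  rot[2] = utwzxxwsw$ux
  rot[3] = twzxxwsw$uxu
  rot[4] = wzxxwsw$uxut
  rot[5] = zxxwsw$uxutw
  rot[6] = xxwsw$uxutwz
  rot[7] = xwsw$uxutwzx
  rot[8] = wsw$uxutwzxx
  rot[9] = sw$uxutwzxxw
  rot[10] = w$uxutwzxxws
  rot[11] = $uxutwzxxwsw
Sorted (with $ < everything):
  sorted[0] = $uxutwzxxwsw
  sorted[1] = sw$uxutwzxxw
  sorted[2] = twzxxwsw$uxu
  sorted[3] = utwzxxwsw$ux
  sorted[4] = uxutwzxxwsw$
  sorted[5] = w$uxutwzxxws
  sorted[6] = wsw$uxutwzxx
  sorted[7] = wzxxwsw$uxut
  sorted[8] = xutwzxxwsw$u
  sorted[9] = xwsw$uxutwzx
  sorted[10] = xxwsw$uxutwz
  sorted[11] = zxxwsw$uxutw
sorted[6] = wsw$uxutwzxx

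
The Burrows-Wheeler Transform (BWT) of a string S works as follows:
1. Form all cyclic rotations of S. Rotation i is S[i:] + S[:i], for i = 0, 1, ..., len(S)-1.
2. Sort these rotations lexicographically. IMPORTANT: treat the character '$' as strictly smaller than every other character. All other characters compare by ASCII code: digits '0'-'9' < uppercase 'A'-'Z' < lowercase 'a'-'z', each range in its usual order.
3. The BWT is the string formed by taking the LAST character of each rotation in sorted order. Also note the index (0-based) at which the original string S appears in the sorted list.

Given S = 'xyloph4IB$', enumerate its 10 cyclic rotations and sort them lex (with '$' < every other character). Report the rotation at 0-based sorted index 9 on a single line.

All 10 rotations (rotation i = S[i:]+S[:i]):
  rot[0] = xyloph4IB$
  rot[1] = yloph4IB$x
  rot[2] = loph4IB$xy
  rot[3] = oph4IB$xyl
  rot[4] = ph4IB$xylo
  rot[5] = h4IB$xylop
  rot[6] = 4IB$xyloph
  rot[7] = IB$xyloph4
  rot[8] = B$xyloph4I
  rot[9] = $xyloph4IB
Sorted (with $ < everything):
  sorted[0] = $xyloph4IB
  sorted[1] = 4IB$xyloph
  sorted[2] = B$xyloph4I
  sorted[3] = IB$xyloph4
  sorted[4] = h4IB$xylop
  sorted[5] = loph4IB$xy
  sorted[6] = oph4IB$xyl
  sorted[7] = ph4IB$xylo
  sorted[8] = xyloph4IB$
  sorted[9] = yloph4IB$x
sorted[9] = yloph4IB$x

Answer: yloph4IB$x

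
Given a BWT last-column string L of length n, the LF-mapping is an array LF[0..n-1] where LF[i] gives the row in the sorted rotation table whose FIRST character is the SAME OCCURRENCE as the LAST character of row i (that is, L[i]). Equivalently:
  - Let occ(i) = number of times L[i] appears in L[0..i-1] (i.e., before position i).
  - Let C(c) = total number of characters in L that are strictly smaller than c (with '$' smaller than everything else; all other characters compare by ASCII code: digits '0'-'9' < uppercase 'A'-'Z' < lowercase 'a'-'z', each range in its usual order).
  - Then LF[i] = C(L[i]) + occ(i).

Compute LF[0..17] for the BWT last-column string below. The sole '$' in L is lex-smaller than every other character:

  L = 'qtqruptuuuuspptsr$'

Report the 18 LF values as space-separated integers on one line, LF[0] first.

Answer: 4 10 5 6 13 1 11 14 15 16 17 8 2 3 12 9 7 0

Derivation:
Char counts: '$':1, 'p':3, 'q':2, 'r':2, 's':2, 't':3, 'u':5
C (first-col start): C('$')=0, C('p')=1, C('q')=4, C('r')=6, C('s')=8, C('t')=10, C('u')=13
L[0]='q': occ=0, LF[0]=C('q')+0=4+0=4
L[1]='t': occ=0, LF[1]=C('t')+0=10+0=10
L[2]='q': occ=1, LF[2]=C('q')+1=4+1=5
L[3]='r': occ=0, LF[3]=C('r')+0=6+0=6
L[4]='u': occ=0, LF[4]=C('u')+0=13+0=13
L[5]='p': occ=0, LF[5]=C('p')+0=1+0=1
L[6]='t': occ=1, LF[6]=C('t')+1=10+1=11
L[7]='u': occ=1, LF[7]=C('u')+1=13+1=14
L[8]='u': occ=2, LF[8]=C('u')+2=13+2=15
L[9]='u': occ=3, LF[9]=C('u')+3=13+3=16
L[10]='u': occ=4, LF[10]=C('u')+4=13+4=17
L[11]='s': occ=0, LF[11]=C('s')+0=8+0=8
L[12]='p': occ=1, LF[12]=C('p')+1=1+1=2
L[13]='p': occ=2, LF[13]=C('p')+2=1+2=3
L[14]='t': occ=2, LF[14]=C('t')+2=10+2=12
L[15]='s': occ=1, LF[15]=C('s')+1=8+1=9
L[16]='r': occ=1, LF[16]=C('r')+1=6+1=7
L[17]='$': occ=0, LF[17]=C('$')+0=0+0=0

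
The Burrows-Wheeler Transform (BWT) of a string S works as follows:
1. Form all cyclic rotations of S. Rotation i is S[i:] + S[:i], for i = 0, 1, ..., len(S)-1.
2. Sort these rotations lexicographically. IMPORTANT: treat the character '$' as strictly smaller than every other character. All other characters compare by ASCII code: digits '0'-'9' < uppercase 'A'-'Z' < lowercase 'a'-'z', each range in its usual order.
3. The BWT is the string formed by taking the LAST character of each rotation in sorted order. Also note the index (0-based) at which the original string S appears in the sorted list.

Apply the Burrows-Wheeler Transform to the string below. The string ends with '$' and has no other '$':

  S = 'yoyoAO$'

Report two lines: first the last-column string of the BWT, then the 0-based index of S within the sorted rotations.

All 7 rotations (rotation i = S[i:]+S[:i]):
  rot[0] = yoyoAO$
  rot[1] = oyoAO$y
  rot[2] = yoAO$yo
  rot[3] = oAO$yoy
  rot[4] = AO$yoyo
  rot[5] = O$yoyoA
  rot[6] = $yoyoAO
Sorted (with $ < everything):
  sorted[0] = $yoyoAO  (last char: 'O')
  sorted[1] = AO$yoyo  (last char: 'o')
  sorted[2] = O$yoyoA  (last char: 'A')
  sorted[3] = oAO$yoy  (last char: 'y')
  sorted[4] = oyoAO$y  (last char: 'y')
  sorted[5] = yoAO$yo  (last char: 'o')
  sorted[6] = yoyoAO$  (last char: '$')
Last column: OoAyyo$
Original string S is at sorted index 6

Answer: OoAyyo$
6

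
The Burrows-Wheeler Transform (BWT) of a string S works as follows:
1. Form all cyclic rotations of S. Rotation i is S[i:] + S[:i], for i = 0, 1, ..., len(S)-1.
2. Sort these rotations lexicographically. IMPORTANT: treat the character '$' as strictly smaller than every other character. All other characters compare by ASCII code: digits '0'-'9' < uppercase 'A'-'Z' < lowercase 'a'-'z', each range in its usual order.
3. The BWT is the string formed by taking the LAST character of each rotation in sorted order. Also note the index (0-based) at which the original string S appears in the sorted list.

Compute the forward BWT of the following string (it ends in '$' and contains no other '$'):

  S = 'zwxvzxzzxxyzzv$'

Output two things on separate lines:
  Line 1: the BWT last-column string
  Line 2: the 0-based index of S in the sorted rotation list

All 15 rotations (rotation i = S[i:]+S[:i]):
  rot[0] = zwxvzxzzxxyzzv$
  rot[1] = wxvzxzzxxyzzv$z
  rot[2] = xvzxzzxxyzzv$zw
  rot[3] = vzxzzxxyzzv$zwx
  rot[4] = zxzzxxyzzv$zwxv
  rot[5] = xzzxxyzzv$zwxvz
  rot[6] = zzxxyzzv$zwxvzx
  rot[7] = zxxyzzv$zwxvzxz
  rot[8] = xxyzzv$zwxvzxzz
  rot[9] = xyzzv$zwxvzxzzx
  rot[10] = yzzv$zwxvzxzzxx
  rot[11] = zzv$zwxvzxzzxxy
  rot[12] = zv$zwxvzxzzxxyz
  rot[13] = v$zwxvzxzzxxyzz
  rot[14] = $zwxvzxzzxxyzzv
Sorted (with $ < everything):
  sorted[0] = $zwxvzxzzxxyzzv  (last char: 'v')
  sorted[1] = v$zwxvzxzzxxyzz  (last char: 'z')
  sorted[2] = vzxzzxxyzzv$zwx  (last char: 'x')
  sorted[3] = wxvzxzzxxyzzv$z  (last char: 'z')
  sorted[4] = xvzxzzxxyzzv$zw  (last char: 'w')
  sorted[5] = xxyzzv$zwxvzxzz  (last char: 'z')
  sorted[6] = xyzzv$zwxvzxzzx  (last char: 'x')
  sorted[7] = xzzxxyzzv$zwxvz  (last char: 'z')
  sorted[8] = yzzv$zwxvzxzzxx  (last char: 'x')
  sorted[9] = zv$zwxvzxzzxxyz  (last char: 'z')
  sorted[10] = zwxvzxzzxxyzzv$  (last char: '$')
  sorted[11] = zxxyzzv$zwxvzxz  (last char: 'z')
  sorted[12] = zxzzxxyzzv$zwxv  (last char: 'v')
  sorted[13] = zzv$zwxvzxzzxxy  (last char: 'y')
  sorted[14] = zzxxyzzv$zwxvzx  (last char: 'x')
Last column: vzxzwzxzxz$zvyx
Original string S is at sorted index 10

Answer: vzxzwzxzxz$zvyx
10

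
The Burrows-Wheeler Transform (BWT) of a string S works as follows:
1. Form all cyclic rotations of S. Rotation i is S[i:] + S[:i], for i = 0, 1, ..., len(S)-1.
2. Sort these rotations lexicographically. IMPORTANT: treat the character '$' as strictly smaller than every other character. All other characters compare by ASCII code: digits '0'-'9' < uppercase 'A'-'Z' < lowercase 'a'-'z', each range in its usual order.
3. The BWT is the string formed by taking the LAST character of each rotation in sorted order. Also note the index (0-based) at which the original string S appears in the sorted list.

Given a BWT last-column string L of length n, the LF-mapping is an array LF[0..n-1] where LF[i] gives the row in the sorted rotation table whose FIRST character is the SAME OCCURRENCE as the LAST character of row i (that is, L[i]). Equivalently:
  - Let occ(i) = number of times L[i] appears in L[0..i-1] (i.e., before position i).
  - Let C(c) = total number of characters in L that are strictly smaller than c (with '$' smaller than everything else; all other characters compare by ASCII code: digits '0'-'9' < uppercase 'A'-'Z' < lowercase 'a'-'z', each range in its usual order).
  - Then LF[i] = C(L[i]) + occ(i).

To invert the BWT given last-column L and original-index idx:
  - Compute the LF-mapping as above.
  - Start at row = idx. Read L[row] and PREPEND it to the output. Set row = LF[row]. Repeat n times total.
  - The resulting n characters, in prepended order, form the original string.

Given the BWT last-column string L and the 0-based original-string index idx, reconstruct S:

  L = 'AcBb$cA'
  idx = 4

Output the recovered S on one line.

Answer: bBAccA$

Derivation:
LF mapping: 1 5 3 4 0 6 2
Walk LF starting at row 4, prepending L[row]:
  step 1: row=4, L[4]='$', prepend. Next row=LF[4]=0
  step 2: row=0, L[0]='A', prepend. Next row=LF[0]=1
  step 3: row=1, L[1]='c', prepend. Next row=LF[1]=5
  step 4: row=5, L[5]='c', prepend. Next row=LF[5]=6
  step 5: row=6, L[6]='A', prepend. Next row=LF[6]=2
  step 6: row=2, L[2]='B', prepend. Next row=LF[2]=3
  step 7: row=3, L[3]='b', prepend. Next row=LF[3]=4
Reversed output: bBAccA$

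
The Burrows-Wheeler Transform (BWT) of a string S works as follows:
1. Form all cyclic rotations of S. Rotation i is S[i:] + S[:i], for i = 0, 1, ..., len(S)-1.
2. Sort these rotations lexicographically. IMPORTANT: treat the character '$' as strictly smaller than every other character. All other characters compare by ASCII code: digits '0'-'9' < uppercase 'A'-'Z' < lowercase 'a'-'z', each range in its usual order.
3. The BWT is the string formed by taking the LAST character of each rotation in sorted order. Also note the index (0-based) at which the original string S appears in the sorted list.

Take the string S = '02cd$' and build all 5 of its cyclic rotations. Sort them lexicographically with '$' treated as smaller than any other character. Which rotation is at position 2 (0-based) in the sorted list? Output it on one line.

Answer: 2cd$0

Derivation:
All 5 rotations (rotation i = S[i:]+S[:i]):
  rot[0] = 02cd$
  rot[1] = 2cd$0
  rot[2] = cd$02
  rot[3] = d$02c
  rot[4] = $02cd
Sorted (with $ < everything):
  sorted[0] = $02cd
  sorted[1] = 02cd$
  sorted[2] = 2cd$0
  sorted[3] = cd$02
  sorted[4] = d$02c
sorted[2] = 2cd$0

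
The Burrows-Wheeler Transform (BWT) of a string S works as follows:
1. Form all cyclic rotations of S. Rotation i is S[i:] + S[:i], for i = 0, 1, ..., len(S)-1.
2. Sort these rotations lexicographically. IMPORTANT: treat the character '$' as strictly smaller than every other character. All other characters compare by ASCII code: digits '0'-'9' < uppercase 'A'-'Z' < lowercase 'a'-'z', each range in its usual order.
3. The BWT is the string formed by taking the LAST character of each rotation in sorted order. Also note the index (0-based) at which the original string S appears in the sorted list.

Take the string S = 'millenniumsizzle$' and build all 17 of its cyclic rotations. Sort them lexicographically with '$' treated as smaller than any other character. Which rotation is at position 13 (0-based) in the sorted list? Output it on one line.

Answer: sizzle$millennium

Derivation:
All 17 rotations (rotation i = S[i:]+S[:i]):
  rot[0] = millenniumsizzle$
  rot[1] = illenniumsizzle$m
  rot[2] = llenniumsizzle$mi
  rot[3] = lenniumsizzle$mil
  rot[4] = enniumsizzle$mill
  rot[5] = nniumsizzle$mille
  rot[6] = niumsizzle$millen
  rot[7] = iumsizzle$millenn
  rot[8] = umsizzle$millenni
  rot[9] = msizzle$millenniu
  rot[10] = sizzle$millennium
  rot[11] = izzle$millenniums
  rot[12] = zzle$millenniumsi
  rot[13] = zle$millenniumsiz
  rot[14] = le$millenniumsizz
  rot[15] = e$millenniumsizzl
  rot[16] = $millenniumsizzle
Sorted (with $ < everything):
  sorted[0] = $millenniumsizzle
  sorted[1] = e$millenniumsizzl
  sorted[2] = enniumsizzle$mill
  sorted[3] = illenniumsizzle$m
  sorted[4] = iumsizzle$millenn
  sorted[5] = izzle$millenniums
  sorted[6] = le$millenniumsizz
  sorted[7] = lenniumsizzle$mil
  sorted[8] = llenniumsizzle$mi
  sorted[9] = millenniumsizzle$
  sorted[10] = msizzle$millenniu
  sorted[11] = niumsizzle$millen
  sorted[12] = nniumsizzle$mille
  sorted[13] = sizzle$millennium
  sorted[14] = umsizzle$millenni
  sorted[15] = zle$millenniumsiz
  sorted[16] = zzle$millenniumsi
sorted[13] = sizzle$millennium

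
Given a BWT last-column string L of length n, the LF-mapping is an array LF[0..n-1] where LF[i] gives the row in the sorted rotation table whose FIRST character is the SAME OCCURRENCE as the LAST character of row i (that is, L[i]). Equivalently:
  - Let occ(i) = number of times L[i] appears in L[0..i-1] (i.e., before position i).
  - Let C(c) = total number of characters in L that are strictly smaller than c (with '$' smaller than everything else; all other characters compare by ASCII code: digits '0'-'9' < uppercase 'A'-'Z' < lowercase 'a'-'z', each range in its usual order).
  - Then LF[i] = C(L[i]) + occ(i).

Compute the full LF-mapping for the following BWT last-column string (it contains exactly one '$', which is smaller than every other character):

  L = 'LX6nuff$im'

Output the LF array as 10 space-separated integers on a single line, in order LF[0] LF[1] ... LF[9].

Char counts: '$':1, '6':1, 'L':1, 'X':1, 'f':2, 'i':1, 'm':1, 'n':1, 'u':1
C (first-col start): C('$')=0, C('6')=1, C('L')=2, C('X')=3, C('f')=4, C('i')=6, C('m')=7, C('n')=8, C('u')=9
L[0]='L': occ=0, LF[0]=C('L')+0=2+0=2
L[1]='X': occ=0, LF[1]=C('X')+0=3+0=3
L[2]='6': occ=0, LF[2]=C('6')+0=1+0=1
L[3]='n': occ=0, LF[3]=C('n')+0=8+0=8
L[4]='u': occ=0, LF[4]=C('u')+0=9+0=9
L[5]='f': occ=0, LF[5]=C('f')+0=4+0=4
L[6]='f': occ=1, LF[6]=C('f')+1=4+1=5
L[7]='$': occ=0, LF[7]=C('$')+0=0+0=0
L[8]='i': occ=0, LF[8]=C('i')+0=6+0=6
L[9]='m': occ=0, LF[9]=C('m')+0=7+0=7

Answer: 2 3 1 8 9 4 5 0 6 7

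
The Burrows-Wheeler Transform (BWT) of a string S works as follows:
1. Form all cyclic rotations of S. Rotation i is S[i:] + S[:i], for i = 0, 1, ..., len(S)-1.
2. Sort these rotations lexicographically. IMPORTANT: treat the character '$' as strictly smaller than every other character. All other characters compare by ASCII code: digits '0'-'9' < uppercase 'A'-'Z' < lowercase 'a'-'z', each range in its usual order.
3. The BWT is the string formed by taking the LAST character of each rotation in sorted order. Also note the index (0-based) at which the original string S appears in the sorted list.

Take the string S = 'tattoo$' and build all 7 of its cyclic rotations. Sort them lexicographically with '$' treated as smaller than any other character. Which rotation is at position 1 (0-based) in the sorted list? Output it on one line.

All 7 rotations (rotation i = S[i:]+S[:i]):
  rot[0] = tattoo$
  rot[1] = attoo$t
  rot[2] = ttoo$ta
  rot[3] = too$tat
  rot[4] = oo$tatt
  rot[5] = o$tatto
  rot[6] = $tattoo
Sorted (with $ < everything):
  sorted[0] = $tattoo
  sorted[1] = attoo$t
  sorted[2] = o$tatto
  sorted[3] = oo$tatt
  sorted[4] = tattoo$
  sorted[5] = too$tat
  sorted[6] = ttoo$ta
sorted[1] = attoo$t

Answer: attoo$t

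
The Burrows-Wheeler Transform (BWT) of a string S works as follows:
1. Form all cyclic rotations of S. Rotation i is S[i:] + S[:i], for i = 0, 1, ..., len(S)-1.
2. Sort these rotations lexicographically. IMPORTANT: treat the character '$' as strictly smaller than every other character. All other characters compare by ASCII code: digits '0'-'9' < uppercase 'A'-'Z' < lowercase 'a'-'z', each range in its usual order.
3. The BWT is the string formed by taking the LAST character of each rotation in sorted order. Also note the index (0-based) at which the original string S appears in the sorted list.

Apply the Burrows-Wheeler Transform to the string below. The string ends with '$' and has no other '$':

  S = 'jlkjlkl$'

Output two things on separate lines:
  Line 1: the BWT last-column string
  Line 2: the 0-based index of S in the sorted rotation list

All 8 rotations (rotation i = S[i:]+S[:i]):
  rot[0] = jlkjlkl$
  rot[1] = lkjlkl$j
  rot[2] = kjlkl$jl
  rot[3] = jlkl$jlk
  rot[4] = lkl$jlkj
  rot[5] = kl$jlkjl
  rot[6] = l$jlkjlk
  rot[7] = $jlkjlkl
Sorted (with $ < everything):
  sorted[0] = $jlkjlkl  (last char: 'l')
  sorted[1] = jlkjlkl$  (last char: '$')
  sorted[2] = jlkl$jlk  (last char: 'k')
  sorted[3] = kjlkl$jl  (last char: 'l')
  sorted[4] = kl$jlkjl  (last char: 'l')
  sorted[5] = l$jlkjlk  (last char: 'k')
  sorted[6] = lkjlkl$j  (last char: 'j')
  sorted[7] = lkl$jlkj  (last char: 'j')
Last column: l$kllkjj
Original string S is at sorted index 1

Answer: l$kllkjj
1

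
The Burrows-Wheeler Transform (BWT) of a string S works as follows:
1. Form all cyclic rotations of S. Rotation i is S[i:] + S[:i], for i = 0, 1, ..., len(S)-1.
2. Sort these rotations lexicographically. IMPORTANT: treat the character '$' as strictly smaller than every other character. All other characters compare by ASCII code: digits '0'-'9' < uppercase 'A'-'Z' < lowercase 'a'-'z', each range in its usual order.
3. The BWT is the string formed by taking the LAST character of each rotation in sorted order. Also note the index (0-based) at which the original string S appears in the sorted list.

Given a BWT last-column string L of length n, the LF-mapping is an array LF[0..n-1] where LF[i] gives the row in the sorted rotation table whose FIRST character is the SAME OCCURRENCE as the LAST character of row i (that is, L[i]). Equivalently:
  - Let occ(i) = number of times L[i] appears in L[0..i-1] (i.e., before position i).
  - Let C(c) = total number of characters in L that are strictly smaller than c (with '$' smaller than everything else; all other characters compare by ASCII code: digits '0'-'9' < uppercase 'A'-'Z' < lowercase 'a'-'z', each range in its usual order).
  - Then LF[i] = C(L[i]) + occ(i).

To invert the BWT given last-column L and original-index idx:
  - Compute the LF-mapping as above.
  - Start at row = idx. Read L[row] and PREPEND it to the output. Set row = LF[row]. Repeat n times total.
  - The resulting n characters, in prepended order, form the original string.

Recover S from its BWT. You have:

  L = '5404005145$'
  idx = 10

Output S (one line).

Answer: 5540400145$

Derivation:
LF mapping: 8 5 1 6 2 3 9 4 7 10 0
Walk LF starting at row 10, prepending L[row]:
  step 1: row=10, L[10]='$', prepend. Next row=LF[10]=0
  step 2: row=0, L[0]='5', prepend. Next row=LF[0]=8
  step 3: row=8, L[8]='4', prepend. Next row=LF[8]=7
  step 4: row=7, L[7]='1', prepend. Next row=LF[7]=4
  step 5: row=4, L[4]='0', prepend. Next row=LF[4]=2
  step 6: row=2, L[2]='0', prepend. Next row=LF[2]=1
  step 7: row=1, L[1]='4', prepend. Next row=LF[1]=5
  step 8: row=5, L[5]='0', prepend. Next row=LF[5]=3
  step 9: row=3, L[3]='4', prepend. Next row=LF[3]=6
  step 10: row=6, L[6]='5', prepend. Next row=LF[6]=9
  step 11: row=9, L[9]='5', prepend. Next row=LF[9]=10
Reversed output: 5540400145$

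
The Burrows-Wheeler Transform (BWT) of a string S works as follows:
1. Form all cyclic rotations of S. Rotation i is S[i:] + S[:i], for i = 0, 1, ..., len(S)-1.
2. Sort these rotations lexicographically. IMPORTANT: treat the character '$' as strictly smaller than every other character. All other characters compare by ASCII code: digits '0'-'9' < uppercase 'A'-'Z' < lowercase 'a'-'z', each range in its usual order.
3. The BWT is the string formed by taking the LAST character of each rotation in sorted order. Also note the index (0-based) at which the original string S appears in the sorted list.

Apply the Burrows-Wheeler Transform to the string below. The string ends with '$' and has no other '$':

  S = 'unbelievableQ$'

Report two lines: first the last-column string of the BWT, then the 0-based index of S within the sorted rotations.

Answer: Qevnalbilbeu$e
12

Derivation:
All 14 rotations (rotation i = S[i:]+S[:i]):
  rot[0] = unbelievableQ$
  rot[1] = nbelievableQ$u
  rot[2] = believableQ$un
  rot[3] = elievableQ$unb
  rot[4] = lievableQ$unbe
  rot[5] = ievableQ$unbel
  rot[6] = evableQ$unbeli
  rot[7] = vableQ$unbelie
  rot[8] = ableQ$unbeliev
  rot[9] = bleQ$unbelieva
  rot[10] = leQ$unbelievab
  rot[11] = eQ$unbelievabl
  rot[12] = Q$unbelievable
  rot[13] = $unbelievableQ
Sorted (with $ < everything):
  sorted[0] = $unbelievableQ  (last char: 'Q')
  sorted[1] = Q$unbelievable  (last char: 'e')
  sorted[2] = ableQ$unbeliev  (last char: 'v')
  sorted[3] = believableQ$un  (last char: 'n')
  sorted[4] = bleQ$unbelieva  (last char: 'a')
  sorted[5] = eQ$unbelievabl  (last char: 'l')
  sorted[6] = elievableQ$unb  (last char: 'b')
  sorted[7] = evableQ$unbeli  (last char: 'i')
  sorted[8] = ievableQ$unbel  (last char: 'l')
  sorted[9] = leQ$unbelievab  (last char: 'b')
  sorted[10] = lievableQ$unbe  (last char: 'e')
  sorted[11] = nbelievableQ$u  (last char: 'u')
  sorted[12] = unbelievableQ$  (last char: '$')
  sorted[13] = vableQ$unbelie  (last char: 'e')
Last column: Qevnalbilbeu$e
Original string S is at sorted index 12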